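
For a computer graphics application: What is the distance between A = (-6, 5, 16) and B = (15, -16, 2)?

d = √[(x₂-x₁)² + (y₂-y₁)² + (z₂-z₁)²]
  = √[21² + (-21)² + (-14)²]
  = √[441 + 441 + 196]
  = √1078
  ≈ 32.83

32.83


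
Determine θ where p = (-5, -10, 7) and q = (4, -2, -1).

p·q = (-5)·4 + (-10)·(-2) + 7·(-1) = -20 + 20 - 7 = -7
|p| = √((-5)² + (-10)² + 7²) = √174 ≈ 13.19
|q| = √(4² + (-2)² + (-1)²) = √21 ≈ 4.583
cos θ = (p·q)/(|p||q|) = -7/(13.19·4.583) ≈ -0.1158
θ = arccos(-0.1158) ≈ 96.65°

96.65°


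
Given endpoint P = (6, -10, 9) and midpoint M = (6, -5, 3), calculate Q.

Q = 2M - P
  = (2·6 - 6, 2·(-5) - (-10), 2·3 - 9)
  = (12 - 6, -10 + 10, 6 - 9)
  = (6, 0, -3)

(6, 0, -3)


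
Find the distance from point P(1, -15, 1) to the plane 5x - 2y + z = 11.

distance = |a·x₀ + b·y₀ + c·z₀ - d| / √(a² + b² + c²)
  = |5·1 + (-2)·(-15) + 1·1 - 11| / √(5² + (-2)² + 1²)
  = |5 + 30 + 1 - 11| / √(25 + 4 + 1)
  = |25| / √30
  = 25 / 5.477
  ≈ 4.564

4.564


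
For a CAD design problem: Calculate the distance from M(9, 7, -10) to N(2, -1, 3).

d = √[(x₂-x₁)² + (y₂-y₁)² + (z₂-z₁)²]
  = √[(-7)² + (-8)² + 13²]
  = √[49 + 64 + 169]
  = √282
  ≈ 16.79

16.79


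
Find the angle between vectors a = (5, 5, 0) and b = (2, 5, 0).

a·b = 5·2 + 5·5 + 0·0 = 10 + 25 + 0 = 35
|a| = √(5² + 5² + 0²) = √50 ≈ 7.071
|b| = √(2² + 5² + 0²) = √29 ≈ 5.385
cos θ = (a·b)/(|a||b|) = 35/(7.071·5.385) ≈ 0.9191
θ = arccos(0.9191) ≈ 23.2°

23.2°


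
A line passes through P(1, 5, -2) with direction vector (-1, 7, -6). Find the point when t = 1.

P(t) = P + t·d
  = (1 + (-1)·1, 5 + 7·1, -2 + (-6)·1)
  = (1 - 1, 5 + 7, -2 - 6)
  = (0, 12, -8)

(0, 12, -8)


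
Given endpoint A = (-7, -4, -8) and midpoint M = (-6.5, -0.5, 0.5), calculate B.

B = 2M - A
  = (2·(-6.5) - (-7), 2·(-0.5) - (-4), 2·0.5 - (-8))
  = (-13 + 7, -1 + 4, 1 + 8)
  = (-6, 3, 9)

(-6, 3, 9)


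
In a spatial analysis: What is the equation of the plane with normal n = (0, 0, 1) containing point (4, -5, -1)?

The plane through P with normal n = (a, b, c) satisfies n·(r - P) = 0,
i.e. ax + by + cz = a·x₀ + b·y₀ + c·z₀.
d = 0·4 + 0·(-5) + 1·(-1)
  = 0 + 0 - 1
  = -1
Equation: z = -1

z = -1


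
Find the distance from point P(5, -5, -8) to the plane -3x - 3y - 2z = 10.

distance = |a·x₀ + b·y₀ + c·z₀ - d| / √(a² + b² + c²)
  = |(-3)·5 + (-3)·(-5) + (-2)·(-8) - 10| / √((-3)² + (-3)² + (-2)²)
  = |-15 + 15 + 16 - 10| / √(9 + 9 + 4)
  = |6| / √22
  = 6 / 4.69
  ≈ 1.279

1.279


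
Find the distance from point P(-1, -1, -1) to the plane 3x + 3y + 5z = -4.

distance = |a·x₀ + b·y₀ + c·z₀ - d| / √(a² + b² + c²)
  = |3·(-1) + 3·(-1) + 5·(-1) - (-4)| / √(3² + 3² + 5²)
  = |-3 - 3 - 5 + 4| / √(9 + 9 + 25)
  = |-7| / √43
  = 7 / 6.557
  ≈ 1.067

1.067


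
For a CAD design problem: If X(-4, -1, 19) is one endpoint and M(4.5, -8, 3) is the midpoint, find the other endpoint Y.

Y = 2M - X
  = (2·4.5 - (-4), 2·(-8) - (-1), 2·3 - 19)
  = (9 + 4, -16 + 1, 6 - 19)
  = (13, -15, -13)

(13, -15, -13)


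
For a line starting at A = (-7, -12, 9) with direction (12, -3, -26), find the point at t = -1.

P(t) = A + t·d
  = (-7 + 12·(-1), -12 + (-3)·(-1), 9 + (-26)·(-1))
  = (-7 - 12, -12 + 3, 9 + 26)
  = (-19, -9, 35)

(-19, -9, 35)


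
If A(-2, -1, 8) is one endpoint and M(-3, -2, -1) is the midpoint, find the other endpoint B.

B = 2M - A
  = (2·(-3) - (-2), 2·(-2) - (-1), 2·(-1) - 8)
  = (-6 + 2, -4 + 1, -2 - 8)
  = (-4, -3, -10)

(-4, -3, -10)


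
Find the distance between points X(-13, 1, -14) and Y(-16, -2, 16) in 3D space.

d = √[(x₂-x₁)² + (y₂-y₁)² + (z₂-z₁)²]
  = √[(-3)² + (-3)² + 30²]
  = √[9 + 9 + 900]
  = √918
  ≈ 30.3

30.3


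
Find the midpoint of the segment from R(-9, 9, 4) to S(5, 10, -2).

M = ((x₁+x₂)/2, (y₁+y₂)/2, (z₁+z₂)/2)
  = ((-9 + 5)/2, (9 + 10)/2, (4 - 2)/2)
  = (-4/2, 19/2, 2/2)
  = (-2, 9.5, 1)

(-2, 9.5, 1)


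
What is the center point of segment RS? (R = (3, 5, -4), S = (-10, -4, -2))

M = ((x₁+x₂)/2, (y₁+y₂)/2, (z₁+z₂)/2)
  = ((3 - 10)/2, (5 - 4)/2, (-4 - 2)/2)
  = (-7/2, 1/2, -6/2)
  = (-3.5, 0.5, -3)

(-3.5, 0.5, -3)


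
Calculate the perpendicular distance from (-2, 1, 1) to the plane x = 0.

distance = |a·x₀ + b·y₀ + c·z₀ - d| / √(a² + b² + c²)
  = |1·(-2) + 0·1 + 0·1 - 0| / √(1² + 0² + 0²)
  = |-2 + 0 + 0 + 0| / √(1 + 0 + 0)
  = |-2| / √1
  = 2 / 1
  ≈ 2

2


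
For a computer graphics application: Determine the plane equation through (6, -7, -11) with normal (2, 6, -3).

The plane through P with normal n = (a, b, c) satisfies n·(r - P) = 0,
i.e. ax + by + cz = a·x₀ + b·y₀ + c·z₀.
d = 2·6 + 6·(-7) + (-3)·(-11)
  = 12 - 42 + 33
  = 3
Equation: 2x + 6y - 3z = 3

2x + 6y - 3z = 3


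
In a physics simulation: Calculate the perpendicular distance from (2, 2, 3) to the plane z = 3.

distance = |a·x₀ + b·y₀ + c·z₀ - d| / √(a² + b² + c²)
  = |0·2 + 0·2 + 1·3 - 3| / √(0² + 0² + 1²)
  = |0 + 0 + 3 - 3| / √(0 + 0 + 1)
  = |0| / √1
  = 0 / 1
  ≈ 0

0


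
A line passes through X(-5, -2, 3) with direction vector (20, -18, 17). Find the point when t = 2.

P(t) = X + t·d
  = (-5 + 20·2, -2 + (-18)·2, 3 + 17·2)
  = (-5 + 40, -2 - 36, 3 + 34)
  = (35, -38, 37)

(35, -38, 37)


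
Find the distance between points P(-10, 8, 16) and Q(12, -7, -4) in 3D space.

d = √[(x₂-x₁)² + (y₂-y₁)² + (z₂-z₁)²]
  = √[22² + (-15)² + (-20)²]
  = √[484 + 225 + 400]
  = √1109
  ≈ 33.3

33.3


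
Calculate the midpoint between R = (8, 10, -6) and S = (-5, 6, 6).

M = ((x₁+x₂)/2, (y₁+y₂)/2, (z₁+z₂)/2)
  = ((8 - 5)/2, (10 + 6)/2, (-6 + 6)/2)
  = (3/2, 16/2, 0/2)
  = (1.5, 8, 0)

(1.5, 8, 0)


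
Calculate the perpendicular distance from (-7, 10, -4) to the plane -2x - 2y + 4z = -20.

distance = |a·x₀ + b·y₀ + c·z₀ - d| / √(a² + b² + c²)
  = |(-2)·(-7) + (-2)·10 + 4·(-4) - (-20)| / √((-2)² + (-2)² + 4²)
  = |14 - 20 - 16 + 20| / √(4 + 4 + 16)
  = |-2| / √24
  = 2 / 4.899
  ≈ 0.4082

0.4082


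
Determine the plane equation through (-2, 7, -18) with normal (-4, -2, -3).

The plane through P with normal n = (a, b, c) satisfies n·(r - P) = 0,
i.e. ax + by + cz = a·x₀ + b·y₀ + c·z₀.
d = (-4)·(-2) + (-2)·7 + (-3)·(-18)
  = 8 - 14 + 54
  = 48
Equation: -4x - 2y - 3z = 48

-4x - 2y - 3z = 48


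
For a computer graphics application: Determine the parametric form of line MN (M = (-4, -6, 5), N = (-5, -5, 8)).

Direction vector d = N - M = (-5 + 4, -5 + 6, 8 - 5) = (-1, 1, 3)
Parametric form r = M + t·d:
x = -4 - t, y = -6 + t, z = 5 + 3t

x = -4 - t, y = -6 + t, z = 5 + 3t


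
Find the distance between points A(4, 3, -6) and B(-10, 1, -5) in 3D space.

d = √[(x₂-x₁)² + (y₂-y₁)² + (z₂-z₁)²]
  = √[(-14)² + (-2)² + 1²]
  = √[196 + 4 + 1]
  = √201
  ≈ 14.18

14.18


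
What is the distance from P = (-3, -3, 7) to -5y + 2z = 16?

distance = |a·x₀ + b·y₀ + c·z₀ - d| / √(a² + b² + c²)
  = |0·(-3) + (-5)·(-3) + 2·7 - 16| / √(0² + (-5)² + 2²)
  = |0 + 15 + 14 - 16| / √(0 + 25 + 4)
  = |13| / √29
  = 13 / 5.385
  ≈ 2.414

2.414


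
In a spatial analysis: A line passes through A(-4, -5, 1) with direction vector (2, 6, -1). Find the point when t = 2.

P(t) = A + t·d
  = (-4 + 2·2, -5 + 6·2, 1 + (-1)·2)
  = (-4 + 4, -5 + 12, 1 - 2)
  = (0, 7, -1)

(0, 7, -1)


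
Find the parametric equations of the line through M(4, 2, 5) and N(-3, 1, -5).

Direction vector d = N - M = (-3 - 4, 1 - 2, -5 - 5) = (-7, -1, -10)
Parametric form r = M + t·d:
x = 4 - 7t, y = 2 - t, z = 5 - 10t

x = 4 - 7t, y = 2 - t, z = 5 - 10t


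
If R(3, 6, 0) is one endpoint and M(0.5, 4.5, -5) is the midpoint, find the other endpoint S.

S = 2M - R
  = (2·0.5 - 3, 2·4.5 - 6, 2·(-5) - 0)
  = (1 - 3, 9 - 6, -10 + 0)
  = (-2, 3, -10)

(-2, 3, -10)


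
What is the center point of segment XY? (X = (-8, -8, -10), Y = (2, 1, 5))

M = ((x₁+x₂)/2, (y₁+y₂)/2, (z₁+z₂)/2)
  = ((-8 + 2)/2, (-8 + 1)/2, (-10 + 5)/2)
  = (-6/2, -7/2, -5/2)
  = (-3, -3.5, -2.5)

(-3, -3.5, -2.5)


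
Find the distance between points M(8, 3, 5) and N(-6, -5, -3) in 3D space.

d = √[(x₂-x₁)² + (y₂-y₁)² + (z₂-z₁)²]
  = √[(-14)² + (-8)² + (-8)²]
  = √[196 + 64 + 64]
  = √324
  ≈ 18

18


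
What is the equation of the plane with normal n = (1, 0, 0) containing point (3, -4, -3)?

The plane through P with normal n = (a, b, c) satisfies n·(r - P) = 0,
i.e. ax + by + cz = a·x₀ + b·y₀ + c·z₀.
d = 1·3 + 0·(-4) + 0·(-3)
  = 3 + 0 + 0
  = 3
Equation: x = 3

x = 3


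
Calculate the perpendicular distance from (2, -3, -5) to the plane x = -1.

distance = |a·x₀ + b·y₀ + c·z₀ - d| / √(a² + b² + c²)
  = |1·2 + 0·(-3) + 0·(-5) - (-1)| / √(1² + 0² + 0²)
  = |2 + 0 + 0 + 1| / √(1 + 0 + 0)
  = |3| / √1
  = 3 / 1
  ≈ 3

3


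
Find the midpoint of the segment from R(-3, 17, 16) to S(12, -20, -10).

M = ((x₁+x₂)/2, (y₁+y₂)/2, (z₁+z₂)/2)
  = ((-3 + 12)/2, (17 - 20)/2, (16 - 10)/2)
  = (9/2, -3/2, 6/2)
  = (4.5, -1.5, 3)

(4.5, -1.5, 3)


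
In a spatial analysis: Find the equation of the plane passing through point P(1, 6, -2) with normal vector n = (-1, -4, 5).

The plane through P with normal n = (a, b, c) satisfies n·(r - P) = 0,
i.e. ax + by + cz = a·x₀ + b·y₀ + c·z₀.
d = (-1)·1 + (-4)·6 + 5·(-2)
  = -1 - 24 - 10
  = -35
Equation: -x - 4y + 5z = -35

-x - 4y + 5z = -35


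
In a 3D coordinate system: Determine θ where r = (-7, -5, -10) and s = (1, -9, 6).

r·s = (-7)·1 + (-5)·(-9) + (-10)·6 = -7 + 45 - 60 = -22
|r| = √((-7)² + (-5)² + (-10)²) = √174 ≈ 13.19
|s| = √(1² + (-9)² + 6²) = √118 ≈ 10.86
cos θ = (r·s)/(|r||s|) = -22/(13.19·10.86) ≈ -0.1535
θ = arccos(-0.1535) ≈ 98.83°

98.83°


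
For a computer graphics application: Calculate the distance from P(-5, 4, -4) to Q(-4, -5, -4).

d = √[(x₂-x₁)² + (y₂-y₁)² + (z₂-z₁)²]
  = √[1² + (-9)² + 0²]
  = √[1 + 81 + 0]
  = √82
  ≈ 9.055

9.055


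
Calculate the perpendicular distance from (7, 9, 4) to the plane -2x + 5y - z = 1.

distance = |a·x₀ + b·y₀ + c·z₀ - d| / √(a² + b² + c²)
  = |(-2)·7 + 5·9 + (-1)·4 - 1| / √((-2)² + 5² + (-1)²)
  = |-14 + 45 - 4 - 1| / √(4 + 25 + 1)
  = |26| / √30
  = 26 / 5.477
  ≈ 4.747

4.747


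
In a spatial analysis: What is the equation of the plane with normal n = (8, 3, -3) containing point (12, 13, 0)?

The plane through P with normal n = (a, b, c) satisfies n·(r - P) = 0,
i.e. ax + by + cz = a·x₀ + b·y₀ + c·z₀.
d = 8·12 + 3·13 + (-3)·0
  = 96 + 39 + 0
  = 135
Equation: 8x + 3y - 3z = 135

8x + 3y - 3z = 135


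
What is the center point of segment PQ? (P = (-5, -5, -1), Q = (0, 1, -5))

M = ((x₁+x₂)/2, (y₁+y₂)/2, (z₁+z₂)/2)
  = ((-5 + 0)/2, (-5 + 1)/2, (-1 - 5)/2)
  = (-5/2, -4/2, -6/2)
  = (-2.5, -2, -3)

(-2.5, -2, -3)


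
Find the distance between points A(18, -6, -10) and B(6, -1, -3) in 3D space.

d = √[(x₂-x₁)² + (y₂-y₁)² + (z₂-z₁)²]
  = √[(-12)² + 5² + 7²]
  = √[144 + 25 + 49]
  = √218
  ≈ 14.76

14.76


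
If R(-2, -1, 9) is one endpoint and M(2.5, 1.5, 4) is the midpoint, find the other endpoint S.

S = 2M - R
  = (2·2.5 - (-2), 2·1.5 - (-1), 2·4 - 9)
  = (5 + 2, 3 + 1, 8 - 9)
  = (7, 4, -1)

(7, 4, -1)


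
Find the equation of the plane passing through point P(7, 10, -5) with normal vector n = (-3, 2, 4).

The plane through P with normal n = (a, b, c) satisfies n·(r - P) = 0,
i.e. ax + by + cz = a·x₀ + b·y₀ + c·z₀.
d = (-3)·7 + 2·10 + 4·(-5)
  = -21 + 20 - 20
  = -21
Equation: -3x + 2y + 4z = -21

-3x + 2y + 4z = -21


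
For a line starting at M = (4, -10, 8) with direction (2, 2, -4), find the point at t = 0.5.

P(t) = M + t·d
  = (4 + 2·0.5, -10 + 2·0.5, 8 + (-4)·0.5)
  = (4 + 1, -10 + 1, 8 - 2)
  = (5, -9, 6)

(5, -9, 6)


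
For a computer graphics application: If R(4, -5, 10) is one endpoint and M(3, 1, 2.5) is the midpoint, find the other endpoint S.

S = 2M - R
  = (2·3 - 4, 2·1 - (-5), 2·2.5 - 10)
  = (6 - 4, 2 + 5, 5 - 10)
  = (2, 7, -5)

(2, 7, -5)


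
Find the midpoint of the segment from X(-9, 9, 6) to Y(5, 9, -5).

M = ((x₁+x₂)/2, (y₁+y₂)/2, (z₁+z₂)/2)
  = ((-9 + 5)/2, (9 + 9)/2, (6 - 5)/2)
  = (-4/2, 18/2, 1/2)
  = (-2, 9, 0.5)

(-2, 9, 0.5)


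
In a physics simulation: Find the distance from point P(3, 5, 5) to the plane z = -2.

distance = |a·x₀ + b·y₀ + c·z₀ - d| / √(a² + b² + c²)
  = |0·3 + 0·5 + 1·5 - (-2)| / √(0² + 0² + 1²)
  = |0 + 0 + 5 + 2| / √(0 + 0 + 1)
  = |7| / √1
  = 7 / 1
  ≈ 7

7


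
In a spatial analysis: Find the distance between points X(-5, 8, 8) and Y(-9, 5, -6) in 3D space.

d = √[(x₂-x₁)² + (y₂-y₁)² + (z₂-z₁)²]
  = √[(-4)² + (-3)² + (-14)²]
  = √[16 + 9 + 196]
  = √221
  ≈ 14.87

14.87


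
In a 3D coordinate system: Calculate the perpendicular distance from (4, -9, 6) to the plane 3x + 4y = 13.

distance = |a·x₀ + b·y₀ + c·z₀ - d| / √(a² + b² + c²)
  = |3·4 + 4·(-9) + 0·6 - 13| / √(3² + 4² + 0²)
  = |12 - 36 + 0 - 13| / √(9 + 16 + 0)
  = |-37| / √25
  = 37 / 5
  ≈ 7.4

7.4


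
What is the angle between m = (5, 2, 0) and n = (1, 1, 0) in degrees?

m·n = 5·1 + 2·1 + 0·0 = 5 + 2 + 0 = 7
|m| = √(5² + 2² + 0²) = √29 ≈ 5.385
|n| = √(1² + 1² + 0²) = √2 ≈ 1.414
cos θ = (m·n)/(|m||n|) = 7/(5.385·1.414) ≈ 0.9191
θ = arccos(0.9191) ≈ 23.2°

23.2°


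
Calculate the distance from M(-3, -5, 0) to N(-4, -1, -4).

d = √[(x₂-x₁)² + (y₂-y₁)² + (z₂-z₁)²]
  = √[(-1)² + 4² + (-4)²]
  = √[1 + 16 + 16]
  = √33
  ≈ 5.745

5.745


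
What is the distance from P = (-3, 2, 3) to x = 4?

distance = |a·x₀ + b·y₀ + c·z₀ - d| / √(a² + b² + c²)
  = |1·(-3) + 0·2 + 0·3 - 4| / √(1² + 0² + 0²)
  = |-3 + 0 + 0 - 4| / √(1 + 0 + 0)
  = |-7| / √1
  = 7 / 1
  ≈ 7

7


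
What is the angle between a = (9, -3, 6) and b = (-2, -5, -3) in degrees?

a·b = 9·(-2) + (-3)·(-5) + 6·(-3) = -18 + 15 - 18 = -21
|a| = √(9² + (-3)² + 6²) = √126 ≈ 11.22
|b| = √((-2)² + (-5)² + (-3)²) = √38 ≈ 6.164
cos θ = (a·b)/(|a||b|) = -21/(11.22·6.164) ≈ -0.3035
θ = arccos(-0.3035) ≈ 107.7°

107.7°


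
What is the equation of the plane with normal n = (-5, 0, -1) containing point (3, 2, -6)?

The plane through P with normal n = (a, b, c) satisfies n·(r - P) = 0,
i.e. ax + by + cz = a·x₀ + b·y₀ + c·z₀.
d = (-5)·3 + 0·2 + (-1)·(-6)
  = -15 + 0 + 6
  = -9
Equation: -5x - z = -9

-5x - z = -9


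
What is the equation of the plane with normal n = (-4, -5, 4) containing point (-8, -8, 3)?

The plane through P with normal n = (a, b, c) satisfies n·(r - P) = 0,
i.e. ax + by + cz = a·x₀ + b·y₀ + c·z₀.
d = (-4)·(-8) + (-5)·(-8) + 4·3
  = 32 + 40 + 12
  = 84
Equation: -4x - 5y + 4z = 84

-4x - 5y + 4z = 84


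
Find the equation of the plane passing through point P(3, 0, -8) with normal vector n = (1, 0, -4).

The plane through P with normal n = (a, b, c) satisfies n·(r - P) = 0,
i.e. ax + by + cz = a·x₀ + b·y₀ + c·z₀.
d = 1·3 + 0·0 + (-4)·(-8)
  = 3 + 0 + 32
  = 35
Equation: x - 4z = 35

x - 4z = 35


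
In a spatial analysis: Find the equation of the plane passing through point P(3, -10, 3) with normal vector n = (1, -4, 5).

The plane through P with normal n = (a, b, c) satisfies n·(r - P) = 0,
i.e. ax + by + cz = a·x₀ + b·y₀ + c·z₀.
d = 1·3 + (-4)·(-10) + 5·3
  = 3 + 40 + 15
  = 58
Equation: x - 4y + 5z = 58

x - 4y + 5z = 58


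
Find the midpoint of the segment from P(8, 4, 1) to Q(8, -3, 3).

M = ((x₁+x₂)/2, (y₁+y₂)/2, (z₁+z₂)/2)
  = ((8 + 8)/2, (4 - 3)/2, (1 + 3)/2)
  = (16/2, 1/2, 4/2)
  = (8, 0.5, 2)

(8, 0.5, 2)


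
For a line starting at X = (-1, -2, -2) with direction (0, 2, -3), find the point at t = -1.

P(t) = X + t·d
  = (-1 + 0·(-1), -2 + 2·(-1), -2 + (-3)·(-1))
  = (-1 + 0, -2 - 2, -2 + 3)
  = (-1, -4, 1)

(-1, -4, 1)


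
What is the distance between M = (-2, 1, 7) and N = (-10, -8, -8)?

d = √[(x₂-x₁)² + (y₂-y₁)² + (z₂-z₁)²]
  = √[(-8)² + (-9)² + (-15)²]
  = √[64 + 81 + 225]
  = √370
  ≈ 19.24

19.24


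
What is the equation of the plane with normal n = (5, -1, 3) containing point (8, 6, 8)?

The plane through P with normal n = (a, b, c) satisfies n·(r - P) = 0,
i.e. ax + by + cz = a·x₀ + b·y₀ + c·z₀.
d = 5·8 + (-1)·6 + 3·8
  = 40 - 6 + 24
  = 58
Equation: 5x - y + 3z = 58

5x - y + 3z = 58


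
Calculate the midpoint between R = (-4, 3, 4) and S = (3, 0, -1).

M = ((x₁+x₂)/2, (y₁+y₂)/2, (z₁+z₂)/2)
  = ((-4 + 3)/2, (3 + 0)/2, (4 - 1)/2)
  = (-1/2, 3/2, 3/2)
  = (-0.5, 1.5, 1.5)

(-0.5, 1.5, 1.5)


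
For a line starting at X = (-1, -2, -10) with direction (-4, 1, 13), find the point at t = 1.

P(t) = X + t·d
  = (-1 + (-4)·1, -2 + 1·1, -10 + 13·1)
  = (-1 - 4, -2 + 1, -10 + 13)
  = (-5, -1, 3)

(-5, -1, 3)


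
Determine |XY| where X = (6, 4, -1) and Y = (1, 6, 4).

d = √[(x₂-x₁)² + (y₂-y₁)² + (z₂-z₁)²]
  = √[(-5)² + 2² + 5²]
  = √[25 + 4 + 25]
  = √54
  ≈ 7.348

7.348


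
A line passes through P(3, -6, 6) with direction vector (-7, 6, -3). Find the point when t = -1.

P(t) = P + t·d
  = (3 + (-7)·(-1), -6 + 6·(-1), 6 + (-3)·(-1))
  = (3 + 7, -6 - 6, 6 + 3)
  = (10, -12, 9)

(10, -12, 9)


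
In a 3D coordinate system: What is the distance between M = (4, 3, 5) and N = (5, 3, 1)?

d = √[(x₂-x₁)² + (y₂-y₁)² + (z₂-z₁)²]
  = √[1² + 0² + (-4)²]
  = √[1 + 0 + 16]
  = √17
  ≈ 4.123

4.123


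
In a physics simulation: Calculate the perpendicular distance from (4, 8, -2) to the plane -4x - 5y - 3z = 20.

distance = |a·x₀ + b·y₀ + c·z₀ - d| / √(a² + b² + c²)
  = |(-4)·4 + (-5)·8 + (-3)·(-2) - 20| / √((-4)² + (-5)² + (-3)²)
  = |-16 - 40 + 6 - 20| / √(16 + 25 + 9)
  = |-70| / √50
  = 70 / 7.071
  ≈ 9.899

9.899


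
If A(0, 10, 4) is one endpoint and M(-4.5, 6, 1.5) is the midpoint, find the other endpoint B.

B = 2M - A
  = (2·(-4.5) - 0, 2·6 - 10, 2·1.5 - 4)
  = (-9 + 0, 12 - 10, 3 - 4)
  = (-9, 2, -1)

(-9, 2, -1)


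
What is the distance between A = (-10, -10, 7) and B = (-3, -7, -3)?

d = √[(x₂-x₁)² + (y₂-y₁)² + (z₂-z₁)²]
  = √[7² + 3² + (-10)²]
  = √[49 + 9 + 100]
  = √158
  ≈ 12.57

12.57


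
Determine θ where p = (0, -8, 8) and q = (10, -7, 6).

p·q = 0·10 + (-8)·(-7) + 8·6 = 0 + 56 + 48 = 104
|p| = √(0² + (-8)² + 8²) = √128 ≈ 11.31
|q| = √(10² + (-7)² + 6²) = √185 ≈ 13.6
cos θ = (p·q)/(|p||q|) = 104/(11.31·13.6) ≈ 0.6758
θ = arccos(0.6758) ≈ 47.48°

47.48°


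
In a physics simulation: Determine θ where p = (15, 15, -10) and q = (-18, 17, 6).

p·q = 15·(-18) + 15·17 + (-10)·6 = -270 + 255 - 60 = -75
|p| = √(15² + 15² + (-10)²) = √550 ≈ 23.45
|q| = √((-18)² + 17² + 6²) = √649 ≈ 25.48
cos θ = (p·q)/(|p||q|) = -75/(23.45·25.48) ≈ -0.1255
θ = arccos(-0.1255) ≈ 97.21°

97.21°


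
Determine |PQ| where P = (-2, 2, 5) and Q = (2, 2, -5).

d = √[(x₂-x₁)² + (y₂-y₁)² + (z₂-z₁)²]
  = √[4² + 0² + (-10)²]
  = √[16 + 0 + 100]
  = √116
  ≈ 10.77

10.77


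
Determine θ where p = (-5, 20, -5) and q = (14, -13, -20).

p·q = (-5)·14 + 20·(-13) + (-5)·(-20) = -70 - 260 + 100 = -230
|p| = √((-5)² + 20² + (-5)²) = √450 ≈ 21.21
|q| = √(14² + (-13)² + (-20)²) = √765 ≈ 27.66
cos θ = (p·q)/(|p||q|) = -230/(21.21·27.66) ≈ -0.392
θ = arccos(-0.392) ≈ 113.1°

113.1°


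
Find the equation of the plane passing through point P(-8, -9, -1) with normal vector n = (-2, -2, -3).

The plane through P with normal n = (a, b, c) satisfies n·(r - P) = 0,
i.e. ax + by + cz = a·x₀ + b·y₀ + c·z₀.
d = (-2)·(-8) + (-2)·(-9) + (-3)·(-1)
  = 16 + 18 + 3
  = 37
Equation: -2x - 2y - 3z = 37

-2x - 2y - 3z = 37


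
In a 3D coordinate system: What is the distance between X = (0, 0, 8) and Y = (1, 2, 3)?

d = √[(x₂-x₁)² + (y₂-y₁)² + (z₂-z₁)²]
  = √[1² + 2² + (-5)²]
  = √[1 + 4 + 25]
  = √30
  ≈ 5.477

5.477


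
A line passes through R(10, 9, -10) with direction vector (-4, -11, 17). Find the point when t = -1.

P(t) = R + t·d
  = (10 + (-4)·(-1), 9 + (-11)·(-1), -10 + 17·(-1))
  = (10 + 4, 9 + 11, -10 - 17)
  = (14, 20, -27)

(14, 20, -27)


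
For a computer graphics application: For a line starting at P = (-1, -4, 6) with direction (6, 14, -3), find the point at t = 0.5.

P(t) = P + t·d
  = (-1 + 6·0.5, -4 + 14·0.5, 6 + (-3)·0.5)
  = (-1 + 3, -4 + 7, 6 - 1.5)
  = (2, 3, 4.5)

(2, 3, 4.5)


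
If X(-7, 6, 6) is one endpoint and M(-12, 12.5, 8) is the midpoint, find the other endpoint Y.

Y = 2M - X
  = (2·(-12) - (-7), 2·12.5 - 6, 2·8 - 6)
  = (-24 + 7, 25 - 6, 16 - 6)
  = (-17, 19, 10)

(-17, 19, 10)


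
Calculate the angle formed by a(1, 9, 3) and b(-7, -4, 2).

a·b = 1·(-7) + 9·(-4) + 3·2 = -7 - 36 + 6 = -37
|a| = √(1² + 9² + 3²) = √91 ≈ 9.539
|b| = √((-7)² + (-4)² + 2²) = √69 ≈ 8.307
cos θ = (a·b)/(|a||b|) = -37/(9.539·8.307) ≈ -0.4669
θ = arccos(-0.4669) ≈ 117.8°

117.8°


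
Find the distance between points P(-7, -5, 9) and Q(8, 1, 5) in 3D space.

d = √[(x₂-x₁)² + (y₂-y₁)² + (z₂-z₁)²]
  = √[15² + 6² + (-4)²]
  = √[225 + 36 + 16]
  = √277
  ≈ 16.64

16.64


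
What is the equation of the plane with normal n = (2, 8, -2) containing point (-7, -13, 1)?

The plane through P with normal n = (a, b, c) satisfies n·(r - P) = 0,
i.e. ax + by + cz = a·x₀ + b·y₀ + c·z₀.
d = 2·(-7) + 8·(-13) + (-2)·1
  = -14 - 104 - 2
  = -120
Equation: 2x + 8y - 2z = -120

2x + 8y - 2z = -120


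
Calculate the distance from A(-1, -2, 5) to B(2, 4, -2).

d = √[(x₂-x₁)² + (y₂-y₁)² + (z₂-z₁)²]
  = √[3² + 6² + (-7)²]
  = √[9 + 36 + 49]
  = √94
  ≈ 9.695

9.695


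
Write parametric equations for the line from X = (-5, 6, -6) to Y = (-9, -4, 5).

Direction vector d = Y - X = (-9 + 5, -4 - 6, 5 + 6) = (-4, -10, 11)
Parametric form r = X + t·d:
x = -5 - 4t, y = 6 - 10t, z = -6 + 11t

x = -5 - 4t, y = 6 - 10t, z = -6 + 11t


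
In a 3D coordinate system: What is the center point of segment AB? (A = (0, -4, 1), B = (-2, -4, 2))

M = ((x₁+x₂)/2, (y₁+y₂)/2, (z₁+z₂)/2)
  = ((0 - 2)/2, (-4 - 4)/2, (1 + 2)/2)
  = (-2/2, -8/2, 3/2)
  = (-1, -4, 1.5)

(-1, -4, 1.5)


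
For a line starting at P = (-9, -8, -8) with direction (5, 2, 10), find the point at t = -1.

P(t) = P + t·d
  = (-9 + 5·(-1), -8 + 2·(-1), -8 + 10·(-1))
  = (-9 - 5, -8 - 2, -8 - 10)
  = (-14, -10, -18)

(-14, -10, -18)


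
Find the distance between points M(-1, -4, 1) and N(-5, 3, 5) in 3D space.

d = √[(x₂-x₁)² + (y₂-y₁)² + (z₂-z₁)²]
  = √[(-4)² + 7² + 4²]
  = √[16 + 49 + 16]
  = √81
  ≈ 9

9


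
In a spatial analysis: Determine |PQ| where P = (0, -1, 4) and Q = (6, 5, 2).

d = √[(x₂-x₁)² + (y₂-y₁)² + (z₂-z₁)²]
  = √[6² + 6² + (-2)²]
  = √[36 + 36 + 4]
  = √76
  ≈ 8.718

8.718


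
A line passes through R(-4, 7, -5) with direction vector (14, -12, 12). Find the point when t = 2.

P(t) = R + t·d
  = (-4 + 14·2, 7 + (-12)·2, -5 + 12·2)
  = (-4 + 28, 7 - 24, -5 + 24)
  = (24, -17, 19)

(24, -17, 19)


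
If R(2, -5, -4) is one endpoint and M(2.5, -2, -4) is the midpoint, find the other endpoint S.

S = 2M - R
  = (2·2.5 - 2, 2·(-2) - (-5), 2·(-4) - (-4))
  = (5 - 2, -4 + 5, -8 + 4)
  = (3, 1, -4)

(3, 1, -4)


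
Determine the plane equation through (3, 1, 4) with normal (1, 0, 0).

The plane through P with normal n = (a, b, c) satisfies n·(r - P) = 0,
i.e. ax + by + cz = a·x₀ + b·y₀ + c·z₀.
d = 1·3 + 0·1 + 0·4
  = 3 + 0 + 0
  = 3
Equation: x = 3

x = 3


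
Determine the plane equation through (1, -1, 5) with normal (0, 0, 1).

The plane through P with normal n = (a, b, c) satisfies n·(r - P) = 0,
i.e. ax + by + cz = a·x₀ + b·y₀ + c·z₀.
d = 0·1 + 0·(-1) + 1·5
  = 0 + 0 + 5
  = 5
Equation: z = 5

z = 5


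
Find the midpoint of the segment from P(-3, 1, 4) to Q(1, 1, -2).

M = ((x₁+x₂)/2, (y₁+y₂)/2, (z₁+z₂)/2)
  = ((-3 + 1)/2, (1 + 1)/2, (4 - 2)/2)
  = (-2/2, 2/2, 2/2)
  = (-1, 1, 1)

(-1, 1, 1)


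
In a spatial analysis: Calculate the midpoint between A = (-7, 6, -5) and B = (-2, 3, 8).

M = ((x₁+x₂)/2, (y₁+y₂)/2, (z₁+z₂)/2)
  = ((-7 - 2)/2, (6 + 3)/2, (-5 + 8)/2)
  = (-9/2, 9/2, 3/2)
  = (-4.5, 4.5, 1.5)

(-4.5, 4.5, 1.5)


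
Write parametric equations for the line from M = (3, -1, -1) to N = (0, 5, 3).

Direction vector d = N - M = (0 - 3, 5 + 1, 3 + 1) = (-3, 6, 4)
Parametric form r = M + t·d:
x = 3 - 3t, y = -1 + 6t, z = -1 + 4t

x = 3 - 3t, y = -1 + 6t, z = -1 + 4t


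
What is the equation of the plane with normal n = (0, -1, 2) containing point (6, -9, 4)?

The plane through P with normal n = (a, b, c) satisfies n·(r - P) = 0,
i.e. ax + by + cz = a·x₀ + b·y₀ + c·z₀.
d = 0·6 + (-1)·(-9) + 2·4
  = 0 + 9 + 8
  = 17
Equation: -y + 2z = 17

-y + 2z = 17


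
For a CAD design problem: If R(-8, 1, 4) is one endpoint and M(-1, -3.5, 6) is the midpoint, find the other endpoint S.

S = 2M - R
  = (2·(-1) - (-8), 2·(-3.5) - 1, 2·6 - 4)
  = (-2 + 8, -7 - 1, 12 - 4)
  = (6, -8, 8)

(6, -8, 8)


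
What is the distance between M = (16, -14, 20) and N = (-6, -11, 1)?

d = √[(x₂-x₁)² + (y₂-y₁)² + (z₂-z₁)²]
  = √[(-22)² + 3² + (-19)²]
  = √[484 + 9 + 361]
  = √854
  ≈ 29.22

29.22


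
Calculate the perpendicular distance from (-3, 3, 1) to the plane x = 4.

distance = |a·x₀ + b·y₀ + c·z₀ - d| / √(a² + b² + c²)
  = |1·(-3) + 0·3 + 0·1 - 4| / √(1² + 0² + 0²)
  = |-3 + 0 + 0 - 4| / √(1 + 0 + 0)
  = |-7| / √1
  = 7 / 1
  ≈ 7

7


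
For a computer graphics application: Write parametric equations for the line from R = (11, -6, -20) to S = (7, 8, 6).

Direction vector d = S - R = (7 - 11, 8 + 6, 6 + 20) = (-4, 14, 26)
Parametric form r = R + t·d:
x = 11 - 4t, y = -6 + 14t, z = -20 + 26t

x = 11 - 4t, y = -6 + 14t, z = -20 + 26t


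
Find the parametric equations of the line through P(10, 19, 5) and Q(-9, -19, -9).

Direction vector d = Q - P = (-9 - 10, -19 - 19, -9 - 5) = (-19, -38, -14)
Parametric form r = P + t·d:
x = 10 - 19t, y = 19 - 38t, z = 5 - 14t

x = 10 - 19t, y = 19 - 38t, z = 5 - 14t


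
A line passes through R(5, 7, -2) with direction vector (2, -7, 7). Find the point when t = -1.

P(t) = R + t·d
  = (5 + 2·(-1), 7 + (-7)·(-1), -2 + 7·(-1))
  = (5 - 2, 7 + 7, -2 - 7)
  = (3, 14, -9)

(3, 14, -9)


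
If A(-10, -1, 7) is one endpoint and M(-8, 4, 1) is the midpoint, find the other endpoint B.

B = 2M - A
  = (2·(-8) - (-10), 2·4 - (-1), 2·1 - 7)
  = (-16 + 10, 8 + 1, 2 - 7)
  = (-6, 9, -5)

(-6, 9, -5)


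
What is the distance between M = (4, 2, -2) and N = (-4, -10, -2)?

d = √[(x₂-x₁)² + (y₂-y₁)² + (z₂-z₁)²]
  = √[(-8)² + (-12)² + 0²]
  = √[64 + 144 + 0]
  = √208
  ≈ 14.42

14.42


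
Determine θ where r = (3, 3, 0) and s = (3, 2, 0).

r·s = 3·3 + 3·2 + 0·0 = 9 + 6 + 0 = 15
|r| = √(3² + 3² + 0²) = √18 ≈ 4.243
|s| = √(3² + 2² + 0²) = √13 ≈ 3.606
cos θ = (r·s)/(|r||s|) = 15/(4.243·3.606) ≈ 0.9806
θ = arccos(0.9806) ≈ 11.31°

11.31°


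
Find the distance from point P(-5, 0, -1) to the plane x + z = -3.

distance = |a·x₀ + b·y₀ + c·z₀ - d| / √(a² + b² + c²)
  = |1·(-5) + 0·0 + 1·(-1) - (-3)| / √(1² + 0² + 1²)
  = |-5 + 0 - 1 + 3| / √(1 + 0 + 1)
  = |-3| / √2
  = 3 / 1.414
  ≈ 2.121

2.121


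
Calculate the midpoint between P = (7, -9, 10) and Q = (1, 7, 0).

M = ((x₁+x₂)/2, (y₁+y₂)/2, (z₁+z₂)/2)
  = ((7 + 1)/2, (-9 + 7)/2, (10 + 0)/2)
  = (8/2, -2/2, 10/2)
  = (4, -1, 5)

(4, -1, 5)


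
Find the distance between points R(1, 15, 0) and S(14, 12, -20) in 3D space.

d = √[(x₂-x₁)² + (y₂-y₁)² + (z₂-z₁)²]
  = √[13² + (-3)² + (-20)²]
  = √[169 + 9 + 400]
  = √578
  ≈ 24.04

24.04


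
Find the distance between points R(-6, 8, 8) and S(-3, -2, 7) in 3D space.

d = √[(x₂-x₁)² + (y₂-y₁)² + (z₂-z₁)²]
  = √[3² + (-10)² + (-1)²]
  = √[9 + 100 + 1]
  = √110
  ≈ 10.49

10.49


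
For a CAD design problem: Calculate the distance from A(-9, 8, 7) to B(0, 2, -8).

d = √[(x₂-x₁)² + (y₂-y₁)² + (z₂-z₁)²]
  = √[9² + (-6)² + (-15)²]
  = √[81 + 36 + 225]
  = √342
  ≈ 18.49

18.49


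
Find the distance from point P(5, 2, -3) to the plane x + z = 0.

distance = |a·x₀ + b·y₀ + c·z₀ - d| / √(a² + b² + c²)
  = |1·5 + 0·2 + 1·(-3) - 0| / √(1² + 0² + 1²)
  = |5 + 0 - 3 + 0| / √(1 + 0 + 1)
  = |2| / √2
  = 2 / 1.414
  ≈ 1.414

1.414


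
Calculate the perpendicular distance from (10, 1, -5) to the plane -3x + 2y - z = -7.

distance = |a·x₀ + b·y₀ + c·z₀ - d| / √(a² + b² + c²)
  = |(-3)·10 + 2·1 + (-1)·(-5) - (-7)| / √((-3)² + 2² + (-1)²)
  = |-30 + 2 + 5 + 7| / √(9 + 4 + 1)
  = |-16| / √14
  = 16 / 3.742
  ≈ 4.276

4.276


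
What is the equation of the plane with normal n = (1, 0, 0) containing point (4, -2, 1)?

The plane through P with normal n = (a, b, c) satisfies n·(r - P) = 0,
i.e. ax + by + cz = a·x₀ + b·y₀ + c·z₀.
d = 1·4 + 0·(-2) + 0·1
  = 4 + 0 + 0
  = 4
Equation: x = 4

x = 4


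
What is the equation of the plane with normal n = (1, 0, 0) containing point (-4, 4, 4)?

The plane through P with normal n = (a, b, c) satisfies n·(r - P) = 0,
i.e. ax + by + cz = a·x₀ + b·y₀ + c·z₀.
d = 1·(-4) + 0·4 + 0·4
  = -4 + 0 + 0
  = -4
Equation: x = -4

x = -4


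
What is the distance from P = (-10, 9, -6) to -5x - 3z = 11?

distance = |a·x₀ + b·y₀ + c·z₀ - d| / √(a² + b² + c²)
  = |(-5)·(-10) + 0·9 + (-3)·(-6) - 11| / √((-5)² + 0² + (-3)²)
  = |50 + 0 + 18 - 11| / √(25 + 0 + 9)
  = |57| / √34
  = 57 / 5.831
  ≈ 9.775

9.775


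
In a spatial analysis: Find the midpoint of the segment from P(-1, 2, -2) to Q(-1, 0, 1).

M = ((x₁+x₂)/2, (y₁+y₂)/2, (z₁+z₂)/2)
  = ((-1 - 1)/2, (2 + 0)/2, (-2 + 1)/2)
  = (-2/2, 2/2, -1/2)
  = (-1, 1, -0.5)

(-1, 1, -0.5)


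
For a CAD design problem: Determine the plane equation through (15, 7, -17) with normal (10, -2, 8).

The plane through P with normal n = (a, b, c) satisfies n·(r - P) = 0,
i.e. ax + by + cz = a·x₀ + b·y₀ + c·z₀.
d = 10·15 + (-2)·7 + 8·(-17)
  = 150 - 14 - 136
  = 0
Equation: 10x - 2y + 8z = 0

10x - 2y + 8z = 0


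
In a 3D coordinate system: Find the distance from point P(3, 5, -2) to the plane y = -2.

distance = |a·x₀ + b·y₀ + c·z₀ - d| / √(a² + b² + c²)
  = |0·3 + 1·5 + 0·(-2) - (-2)| / √(0² + 1² + 0²)
  = |0 + 5 + 0 + 2| / √(0 + 1 + 0)
  = |7| / √1
  = 7 / 1
  ≈ 7

7


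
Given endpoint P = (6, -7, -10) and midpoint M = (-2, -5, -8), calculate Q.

Q = 2M - P
  = (2·(-2) - 6, 2·(-5) - (-7), 2·(-8) - (-10))
  = (-4 - 6, -10 + 7, -16 + 10)
  = (-10, -3, -6)

(-10, -3, -6)


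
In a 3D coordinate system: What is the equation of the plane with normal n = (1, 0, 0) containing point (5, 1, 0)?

The plane through P with normal n = (a, b, c) satisfies n·(r - P) = 0,
i.e. ax + by + cz = a·x₀ + b·y₀ + c·z₀.
d = 1·5 + 0·1 + 0·0
  = 5 + 0 + 0
  = 5
Equation: x = 5

x = 5


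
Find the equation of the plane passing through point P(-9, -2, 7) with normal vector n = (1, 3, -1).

The plane through P with normal n = (a, b, c) satisfies n·(r - P) = 0,
i.e. ax + by + cz = a·x₀ + b·y₀ + c·z₀.
d = 1·(-9) + 3·(-2) + (-1)·7
  = -9 - 6 - 7
  = -22
Equation: x + 3y - z = -22

x + 3y - z = -22


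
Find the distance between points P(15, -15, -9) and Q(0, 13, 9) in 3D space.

d = √[(x₂-x₁)² + (y₂-y₁)² + (z₂-z₁)²]
  = √[(-15)² + 28² + 18²]
  = √[225 + 784 + 324]
  = √1333
  ≈ 36.51

36.51


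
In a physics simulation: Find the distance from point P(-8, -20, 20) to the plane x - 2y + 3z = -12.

distance = |a·x₀ + b·y₀ + c·z₀ - d| / √(a² + b² + c²)
  = |1·(-8) + (-2)·(-20) + 3·20 - (-12)| / √(1² + (-2)² + 3²)
  = |-8 + 40 + 60 + 12| / √(1 + 4 + 9)
  = |104| / √14
  = 104 / 3.742
  ≈ 27.8

27.8


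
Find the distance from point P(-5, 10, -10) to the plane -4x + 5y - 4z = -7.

distance = |a·x₀ + b·y₀ + c·z₀ - d| / √(a² + b² + c²)
  = |(-4)·(-5) + 5·10 + (-4)·(-10) - (-7)| / √((-4)² + 5² + (-4)²)
  = |20 + 50 + 40 + 7| / √(16 + 25 + 16)
  = |117| / √57
  = 117 / 7.55
  ≈ 15.5

15.5


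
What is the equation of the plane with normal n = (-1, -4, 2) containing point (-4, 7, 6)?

The plane through P with normal n = (a, b, c) satisfies n·(r - P) = 0,
i.e. ax + by + cz = a·x₀ + b·y₀ + c·z₀.
d = (-1)·(-4) + (-4)·7 + 2·6
  = 4 - 28 + 12
  = -12
Equation: -x - 4y + 2z = -12

-x - 4y + 2z = -12


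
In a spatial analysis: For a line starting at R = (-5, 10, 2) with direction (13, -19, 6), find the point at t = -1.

P(t) = R + t·d
  = (-5 + 13·(-1), 10 + (-19)·(-1), 2 + 6·(-1))
  = (-5 - 13, 10 + 19, 2 - 6)
  = (-18, 29, -4)

(-18, 29, -4)


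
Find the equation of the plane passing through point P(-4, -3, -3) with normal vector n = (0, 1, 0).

The plane through P with normal n = (a, b, c) satisfies n·(r - P) = 0,
i.e. ax + by + cz = a·x₀ + b·y₀ + c·z₀.
d = 0·(-4) + 1·(-3) + 0·(-3)
  = 0 - 3 + 0
  = -3
Equation: y = -3

y = -3


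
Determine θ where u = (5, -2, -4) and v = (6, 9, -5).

u·v = 5·6 + (-2)·9 + (-4)·(-5) = 30 - 18 + 20 = 32
|u| = √(5² + (-2)² + (-4)²) = √45 ≈ 6.708
|v| = √(6² + 9² + (-5)²) = √142 ≈ 11.92
cos θ = (u·v)/(|u||v|) = 32/(6.708·11.92) ≈ 0.4003
θ = arccos(0.4003) ≈ 66.4°

66.4°


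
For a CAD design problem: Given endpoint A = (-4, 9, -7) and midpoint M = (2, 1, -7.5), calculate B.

B = 2M - A
  = (2·2 - (-4), 2·1 - 9, 2·(-7.5) - (-7))
  = (4 + 4, 2 - 9, -15 + 7)
  = (8, -7, -8)

(8, -7, -8)


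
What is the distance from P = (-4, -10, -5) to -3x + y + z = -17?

distance = |a·x₀ + b·y₀ + c·z₀ - d| / √(a² + b² + c²)
  = |(-3)·(-4) + 1·(-10) + 1·(-5) - (-17)| / √((-3)² + 1² + 1²)
  = |12 - 10 - 5 + 17| / √(9 + 1 + 1)
  = |14| / √11
  = 14 / 3.317
  ≈ 4.221

4.221


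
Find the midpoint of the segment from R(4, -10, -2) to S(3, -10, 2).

M = ((x₁+x₂)/2, (y₁+y₂)/2, (z₁+z₂)/2)
  = ((4 + 3)/2, (-10 - 10)/2, (-2 + 2)/2)
  = (7/2, -20/2, 0/2)
  = (3.5, -10, 0)

(3.5, -10, 0)


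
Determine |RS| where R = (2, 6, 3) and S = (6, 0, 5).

d = √[(x₂-x₁)² + (y₂-y₁)² + (z₂-z₁)²]
  = √[4² + (-6)² + 2²]
  = √[16 + 36 + 4]
  = √56
  ≈ 7.483

7.483


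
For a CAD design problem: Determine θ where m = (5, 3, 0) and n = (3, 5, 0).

m·n = 5·3 + 3·5 + 0·0 = 15 + 15 + 0 = 30
|m| = √(5² + 3² + 0²) = √34 ≈ 5.831
|n| = √(3² + 5² + 0²) = √34 ≈ 5.831
cos θ = (m·n)/(|m||n|) = 30/(5.831·5.831) ≈ 0.8824
θ = arccos(0.8824) ≈ 28.07°

28.07°


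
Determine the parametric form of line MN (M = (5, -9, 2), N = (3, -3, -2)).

Direction vector d = N - M = (3 - 5, -3 + 9, -2 - 2) = (-2, 6, -4)
Parametric form r = M + t·d:
x = 5 - 2t, y = -9 + 6t, z = 2 - 4t

x = 5 - 2t, y = -9 + 6t, z = 2 - 4t


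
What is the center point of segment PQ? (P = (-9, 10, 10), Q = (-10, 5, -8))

M = ((x₁+x₂)/2, (y₁+y₂)/2, (z₁+z₂)/2)
  = ((-9 - 10)/2, (10 + 5)/2, (10 - 8)/2)
  = (-19/2, 15/2, 2/2)
  = (-9.5, 7.5, 1)

(-9.5, 7.5, 1)


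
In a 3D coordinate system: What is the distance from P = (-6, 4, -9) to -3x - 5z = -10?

distance = |a·x₀ + b·y₀ + c·z₀ - d| / √(a² + b² + c²)
  = |(-3)·(-6) + 0·4 + (-5)·(-9) - (-10)| / √((-3)² + 0² + (-5)²)
  = |18 + 0 + 45 + 10| / √(9 + 0 + 25)
  = |73| / √34
  = 73 / 5.831
  ≈ 12.52

12.52


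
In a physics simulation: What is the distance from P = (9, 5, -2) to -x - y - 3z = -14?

distance = |a·x₀ + b·y₀ + c·z₀ - d| / √(a² + b² + c²)
  = |(-1)·9 + (-1)·5 + (-3)·(-2) - (-14)| / √((-1)² + (-1)² + (-3)²)
  = |-9 - 5 + 6 + 14| / √(1 + 1 + 9)
  = |6| / √11
  = 6 / 3.317
  ≈ 1.809

1.809


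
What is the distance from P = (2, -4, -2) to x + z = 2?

distance = |a·x₀ + b·y₀ + c·z₀ - d| / √(a² + b² + c²)
  = |1·2 + 0·(-4) + 1·(-2) - 2| / √(1² + 0² + 1²)
  = |2 + 0 - 2 - 2| / √(1 + 0 + 1)
  = |-2| / √2
  = 2 / 1.414
  ≈ 1.414

1.414


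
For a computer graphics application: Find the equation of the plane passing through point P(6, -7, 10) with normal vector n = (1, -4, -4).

The plane through P with normal n = (a, b, c) satisfies n·(r - P) = 0,
i.e. ax + by + cz = a·x₀ + b·y₀ + c·z₀.
d = 1·6 + (-4)·(-7) + (-4)·10
  = 6 + 28 - 40
  = -6
Equation: x - 4y - 4z = -6

x - 4y - 4z = -6


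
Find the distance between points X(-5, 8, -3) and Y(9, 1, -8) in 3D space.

d = √[(x₂-x₁)² + (y₂-y₁)² + (z₂-z₁)²]
  = √[14² + (-7)² + (-5)²]
  = √[196 + 49 + 25]
  = √270
  ≈ 16.43

16.43


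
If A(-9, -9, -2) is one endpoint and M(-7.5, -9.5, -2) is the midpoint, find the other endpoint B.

B = 2M - A
  = (2·(-7.5) - (-9), 2·(-9.5) - (-9), 2·(-2) - (-2))
  = (-15 + 9, -19 + 9, -4 + 2)
  = (-6, -10, -2)

(-6, -10, -2)


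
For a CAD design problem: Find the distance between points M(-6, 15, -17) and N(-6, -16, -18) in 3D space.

d = √[(x₂-x₁)² + (y₂-y₁)² + (z₂-z₁)²]
  = √[0² + (-31)² + (-1)²]
  = √[0 + 961 + 1]
  = √962
  ≈ 31.02

31.02


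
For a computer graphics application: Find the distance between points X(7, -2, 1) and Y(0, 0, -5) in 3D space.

d = √[(x₂-x₁)² + (y₂-y₁)² + (z₂-z₁)²]
  = √[(-7)² + 2² + (-6)²]
  = √[49 + 4 + 36]
  = √89
  ≈ 9.434

9.434


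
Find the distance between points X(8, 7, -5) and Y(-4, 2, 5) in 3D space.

d = √[(x₂-x₁)² + (y₂-y₁)² + (z₂-z₁)²]
  = √[(-12)² + (-5)² + 10²]
  = √[144 + 25 + 100]
  = √269
  ≈ 16.4

16.4


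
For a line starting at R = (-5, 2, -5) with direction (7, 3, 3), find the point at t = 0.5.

P(t) = R + t·d
  = (-5 + 7·0.5, 2 + 3·0.5, -5 + 3·0.5)
  = (-5 + 3.5, 2 + 1.5, -5 + 1.5)
  = (-1.5, 3.5, -3.5)

(-1.5, 3.5, -3.5)


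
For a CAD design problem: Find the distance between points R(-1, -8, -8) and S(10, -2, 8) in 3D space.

d = √[(x₂-x₁)² + (y₂-y₁)² + (z₂-z₁)²]
  = √[11² + 6² + 16²]
  = √[121 + 36 + 256]
  = √413
  ≈ 20.32

20.32


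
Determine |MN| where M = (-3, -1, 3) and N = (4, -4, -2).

d = √[(x₂-x₁)² + (y₂-y₁)² + (z₂-z₁)²]
  = √[7² + (-3)² + (-5)²]
  = √[49 + 9 + 25]
  = √83
  ≈ 9.11

9.11


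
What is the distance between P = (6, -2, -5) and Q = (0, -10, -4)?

d = √[(x₂-x₁)² + (y₂-y₁)² + (z₂-z₁)²]
  = √[(-6)² + (-8)² + 1²]
  = √[36 + 64 + 1]
  = √101
  ≈ 10.05

10.05
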